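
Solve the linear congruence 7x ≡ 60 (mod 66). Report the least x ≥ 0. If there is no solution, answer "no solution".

18

First find gcd(7, 66):
66 = 9·7 + 3
7 = 2·3 + 1
3 = 3·1 + 0
gcd = 1, so a unique solution mod 66 exists.
Back-substitute for the Bézout coefficients:
1 = 7 − 2·3
1 = −2·66 + 19·7
So 7·(19) ≡ 1 (mod 66), giving 7⁻¹ ≡ 19.
x ≡ 7⁻¹·60 ≡ 19·60 ≡ 18 (mod 66).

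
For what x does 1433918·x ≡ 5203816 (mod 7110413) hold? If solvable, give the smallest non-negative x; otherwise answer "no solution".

4879454

First find gcd(1433918, 7110413):
7110413 = 4·1433918 + 1374741
1433918 = 1·1374741 + 59177
1374741 = 23·59177 + 13670
59177 = 4·13670 + 4497
13670 = 3·4497 + 179
4497 = 25·179 + 22
179 = 8·22 + 3
22 = 7·3 + 1
3 = 3·1 + 0
gcd = 1, so a unique solution mod 7110413 exists.
Back-substitute for the Bézout coefficients:
1 = 22 − 7·3
1 = −7·179 + 57·22
1 = 57·4497 − 1432·179
1 = −1432·13670 + 4353·4497
1 = 4353·59177 − 18844·13670
1 = −18844·1374741 + 437765·59177
1 = 437765·1433918 − 456609·1374741
1 = −456609·7110413 + 2264201·1433918
So 1433918·(2264201) ≡ 1 (mod 7110413), giving 1433918⁻¹ ≡ 2264201.
x ≡ 1433918⁻¹·5203816 ≡ 2264201·5203816 ≡ 4879454 (mod 7110413).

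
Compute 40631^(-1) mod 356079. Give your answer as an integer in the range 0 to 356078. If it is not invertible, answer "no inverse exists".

gcd(356079, 40631) by repeated division:
356079 = 8*40631 + 31031
40631 = 1*31031 + 9600
31031 = 3*9600 + 2231
9600 = 4*2231 + 676
2231 = 3*676 + 203
676 = 3*203 + 67
203 = 3*67 + 2
67 = 33*2 + 1
2 = 2*1 + 0
gcd = 1, so the inverse exists. Back-substitute:
1 = 67 − 33·2
1 = −33·203 + 100·67
1 = 100·676 − 333·203
1 = −333·2231 + 1099·676
1 = 1099·9600 − 4729·2231
1 = −4729·31031 + 15286·9600
1 = 15286·40631 − 20015·31031
1 = −20015·356079 + 175406·40631
So 40631·175406 ≡ 1 (mod 356079).

175406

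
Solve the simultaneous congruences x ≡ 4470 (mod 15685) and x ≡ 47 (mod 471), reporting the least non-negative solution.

6435320

Write x = 4470 + 15685·k. Then 15685·k ≡ 47 − 4470 ≡ 287 (mod 471).
Need 15685⁻¹ mod 471. Extended Euclid on (471, 142):
471 = 3·142 + 45
142 = 3·45 + 7
45 = 6·7 + 3
7 = 2·3 + 1
3 = 3·1 + 0
Back-substitute:
1 = 7 − 2·3
1 = −2·45 + 13·7
1 = 13·142 − 41·45
1 = −41·471 + 136·142
15685⁻¹ ≡ 136 (mod 471), so k ≡ 136·287 ≡ 410 (mod 471).
x = 4470 + 15685·410 = 6435320.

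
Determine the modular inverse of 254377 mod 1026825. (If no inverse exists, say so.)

Apply the Euclidean algorithm to 1026825 and 254377:
1026825 = 4*254377 + 9317
254377 = 27*9317 + 2818
9317 = 3*2818 + 863
2818 = 3*863 + 229
863 = 3*229 + 176
229 = 1*176 + 53
176 = 3*53 + 17
53 = 3*17 + 2
17 = 8*2 + 1
2 = 2*1 + 0
The gcd is 1. Working backward:
1 = 17 − 8·2
1 = −8·53 + 25·17
1 = 25·176 − 83·53
1 = −83·229 + 108·176
1 = 108·863 − 407·229
1 = −407·2818 + 1329·863
1 = 1329·9317 − 4394·2818
1 = −4394·254377 + 119967·9317
1 = 119967·1026825 − 484262·254377
Hence 254377⁻¹ ≡ -484262 ≡ 542563 (mod 1026825).

542563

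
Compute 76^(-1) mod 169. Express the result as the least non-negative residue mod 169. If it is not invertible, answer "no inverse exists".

149

Extended Euclidean algorithm:
169 = 2*76 + 17
76 = 4*17 + 8
17 = 2*8 + 1
8 = 8*1 + 0
gcd = 1, so the inverse exists. Back-substitute:
1 = 17 − 2·8
1 = −2·76 + 9·17
1 = 9·169 − 20·76
Thus 76·(-20) ≡ 1 (mod 169); reducing, -20 mod 169 = 149.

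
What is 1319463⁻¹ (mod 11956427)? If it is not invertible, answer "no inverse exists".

Run Euclid on (11956427, 1319463):
11956427 = 9·1319463 + 81260
1319463 = 16·81260 + 19303
81260 = 4·19303 + 4048
19303 = 4·4048 + 3111
4048 = 1·3111 + 937
3111 = 3·937 + 300
937 = 3·300 + 37
300 = 8·37 + 4
37 = 9·4 + 1
4 = 4·1 + 0
Since gcd(1319463, 11956427) = 1, back-substitute to write 1 as a combination:
1 = 37 − 9·4
1 = −9·300 + 73·37
1 = 73·937 − 228·300
1 = −228·3111 + 757·937
1 = 757·4048 − 985·3111
1 = −985·19303 + 4697·4048
1 = 4697·81260 − 19773·19303
1 = −19773·1319463 + 321065·81260
1 = 321065·11956427 − 2909358·1319463
So 1319463·(-2909358) ≡ 1 (mod 11956427), and -2909358 ≡ 9047069 (mod 11956427).

9047069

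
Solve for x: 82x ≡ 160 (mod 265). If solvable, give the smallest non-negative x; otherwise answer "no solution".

170

First find gcd(82, 265):
265 = 3×82 + 19
82 = 4×19 + 6
19 = 3×6 + 1
6 = 6×1 + 0
gcd = 1, so a unique solution mod 265 exists.
Back-substitute for the Bézout coefficients:
1 = 19 − 3·6
1 = −3·82 + 13·19
1 = 13·265 − 42·82
So 82·(-42) ≡ 1 (mod 265), giving 82⁻¹ ≡ 223.
x ≡ 82⁻¹·160 ≡ 223·160 ≡ 170 (mod 265).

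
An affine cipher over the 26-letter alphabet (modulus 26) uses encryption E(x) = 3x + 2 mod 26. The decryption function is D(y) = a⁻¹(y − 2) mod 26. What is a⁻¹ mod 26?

gcd(26, 3) by repeated division:
26 = 8×3 + 2
3 = 1×2 + 1
2 = 2×1 + 0
The gcd is 1. Working backward:
1 = 3 − 2
1 = −26 + 9·3
So 3·9 ≡ 1 (mod 26).

9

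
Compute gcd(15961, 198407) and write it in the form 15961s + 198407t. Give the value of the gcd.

11

Repeated division:
198407 = 12·15961 + 6875
15961 = 2·6875 + 2211
6875 = 3·2211 + 242
2211 = 9·242 + 33
242 = 7·33 + 11
33 = 3·11 + 0
gcd(15961, 198407) = 11.
Working backward:
11 = 242 − 7·33
11 = −7·2211 + 64·242
11 = 64·6875 − 199·2211
11 = −199·15961 + 462·6875
11 = 462·198407 − 5743·15961
So 11 = (462)·198407 + (-5743)·15961.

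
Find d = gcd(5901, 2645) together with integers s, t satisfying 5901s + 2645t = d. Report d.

1

Euclidean algorithm:
5901 = 2*2645 + 611
2645 = 4*611 + 201
611 = 3*201 + 8
201 = 25*8 + 1
8 = 8*1 + 0
gcd(5901, 2645) = 1.
Working backward:
1 = 201 − 25·8
1 = −25·611 + 76·201
1 = 76·2645 − 329·611
1 = −329·5901 + 734·2645
So 1 = (-329)·5901 + (734)·2645.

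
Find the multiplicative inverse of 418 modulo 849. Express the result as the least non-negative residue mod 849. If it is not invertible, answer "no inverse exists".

457

Extended Euclidean algorithm:
849 = 2·418 + 13
418 = 32·13 + 2
13 = 6·2 + 1
2 = 2·1 + 0
The gcd is 1. Working backward:
1 = 13 − 6·2
1 = −6·418 + 193·13
1 = 193·849 − 392·418
So 418·(-392) ≡ 1 (mod 849), and -392 ≡ 457 (mod 849).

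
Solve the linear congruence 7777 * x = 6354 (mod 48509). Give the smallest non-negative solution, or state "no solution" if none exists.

38193

First find gcd(7777, 48509):
48509 = 6×7777 + 1847
7777 = 4×1847 + 389
1847 = 4×389 + 291
389 = 1×291 + 98
291 = 2×98 + 95
98 = 1×95 + 3
95 = 31×3 + 2
3 = 1×2 + 1
2 = 2×1 + 0
gcd = 1, so a unique solution mod 48509 exists.
Back-substitute for the Bézout coefficients:
1 = 3 − 2
1 = −95 + 32·3
1 = 32·98 − 33·95
1 = −33·291 + 98·98
1 = 98·389 − 131·291
1 = −131·1847 + 622·389
1 = 622·7777 − 2619·1847
1 = −2619·48509 + 16336·7777
So 7777·(16336) ≡ 1 (mod 48509), giving 7777⁻¹ ≡ 16336.
x ≡ 7777⁻¹·6354 ≡ 16336·6354 ≡ 38193 (mod 48509).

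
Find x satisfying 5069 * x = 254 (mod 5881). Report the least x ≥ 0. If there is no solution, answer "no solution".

5084

First find gcd(5069, 5881):
5881 = 1*5069 + 812
5069 = 6*812 + 197
812 = 4*197 + 24
197 = 8*24 + 5
24 = 4*5 + 4
5 = 1*4 + 1
4 = 4*1 + 0
gcd = 1, so a unique solution mod 5881 exists.
Back-substitute for the Bézout coefficients:
1 = 5 − 4
1 = −24 + 5·5
1 = 5·197 − 41·24
1 = −41·812 + 169·197
1 = 169·5069 − 1055·812
1 = −1055·5881 + 1224·5069
So 5069·(1224) ≡ 1 (mod 5881), giving 5069⁻¹ ≡ 1224.
x ≡ 5069⁻¹·254 ≡ 1224·254 ≡ 5084 (mod 5881).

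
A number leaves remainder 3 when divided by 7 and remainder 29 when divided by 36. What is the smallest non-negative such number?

Write x = 3 + 7·k. Then 7·k ≡ 29 − 3 ≡ 26 (mod 36).
Need 7⁻¹ mod 36. Extended Euclid on (36, 7):
36 = 5×7 + 1
7 = 7×1 + 0
Back-substitute:
1 = 36 − 5·7
7⁻¹ ≡ 31 (mod 36), so k ≡ 31·26 ≡ 14 (mod 36).
x = 3 + 7·14 = 101.

101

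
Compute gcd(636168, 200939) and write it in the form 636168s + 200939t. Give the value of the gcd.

1

Apply Euclid's algorithm to 636168 and 200939:
636168 = 3·200939 + 33351
200939 = 6·33351 + 833
33351 = 40·833 + 31
833 = 26·31 + 27
31 = 1·27 + 4
27 = 6·4 + 3
4 = 1·3 + 1
3 = 3·1 + 0
gcd(636168, 200939) = 1.
Express as a combination:
1 = 4 − 3
1 = −27 + 7·4
1 = 7·31 − 8·27
1 = −8·833 + 215·31
1 = 215·33351 − 8608·833
1 = −8608·200939 + 51863·33351
1 = 51863·636168 − 164197·200939
So 1 = (51863)·636168 + (-164197)·200939.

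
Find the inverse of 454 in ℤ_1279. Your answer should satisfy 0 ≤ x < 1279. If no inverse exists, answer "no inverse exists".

Extended Euclidean algorithm:
1279 = 2*454 + 371
454 = 1*371 + 83
371 = 4*83 + 39
83 = 2*39 + 5
39 = 7*5 + 4
5 = 1*4 + 1
4 = 4*1 + 0
Since gcd(454, 1279) = 1, back-substitute to write 1 as a combination:
1 = 5 − 4
1 = −39 + 8·5
1 = 8·83 − 17·39
1 = −17·371 + 76·83
1 = 76·454 − 93·371
1 = −93·1279 + 262·454
So 454·262 ≡ 1 (mod 1279).

262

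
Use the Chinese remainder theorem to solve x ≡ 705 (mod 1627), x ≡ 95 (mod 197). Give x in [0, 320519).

257771

Write x = 705 + 1627·k. Then 1627·k ≡ 95 − 705 ≡ 178 (mod 197).
Need 1627⁻¹ mod 197. Extended Euclid on (197, 51):
197 = 3*51 + 44
51 = 1*44 + 7
44 = 6*7 + 2
7 = 3*2 + 1
2 = 2*1 + 0
Back-substitute:
1 = 7 − 3·2
1 = −3·44 + 19·7
1 = 19·51 − 22·44
1 = −22·197 + 85·51
1627⁻¹ ≡ 85 (mod 197), so k ≡ 85·178 ≡ 158 (mod 197).
x = 705 + 1627·158 = 257771.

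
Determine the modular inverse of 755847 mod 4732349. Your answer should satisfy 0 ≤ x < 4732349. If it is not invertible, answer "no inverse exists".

gcd(4732349, 755847) by repeated division:
4732349 = 6*755847 + 197267
755847 = 3*197267 + 164046
197267 = 1*164046 + 33221
164046 = 4*33221 + 31162
33221 = 1*31162 + 2059
31162 = 15*2059 + 277
2059 = 7*277 + 120
277 = 2*120 + 37
120 = 3*37 + 9
37 = 4*9 + 1
9 = 9*1 + 0
gcd = 1, so the inverse exists. Back-substitute:
1 = 37 − 4·9
1 = −4·120 + 13·37
1 = 13·277 − 30·120
1 = −30·2059 + 223·277
1 = 223·31162 − 3375·2059
1 = −3375·33221 + 3598·31162
1 = 3598·164046 − 17767·33221
1 = −17767·197267 + 21365·164046
1 = 21365·755847 − 81862·197267
1 = −81862·4732349 + 512537·755847
So 755847·512537 ≡ 1 (mod 4732349).

512537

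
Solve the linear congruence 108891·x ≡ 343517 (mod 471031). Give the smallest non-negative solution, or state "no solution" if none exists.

First find gcd(108891, 471031):
471031 = 4·108891 + 35467
108891 = 3·35467 + 2490
35467 = 14·2490 + 607
2490 = 4·607 + 62
607 = 9·62 + 49
62 = 1·49 + 13
49 = 3·13 + 10
13 = 1·10 + 3
10 = 3·3 + 1
3 = 3·1 + 0
gcd = 1, so a unique solution mod 471031 exists.
Back-substitute for the Bézout coefficients:
1 = 10 − 3·3
1 = −3·13 + 4·10
1 = 4·49 − 15·13
1 = −15·62 + 19·49
1 = 19·607 − 186·62
1 = −186·2490 + 763·607
1 = 763·35467 − 10868·2490
1 = −10868·108891 + 33367·35467
1 = 33367·471031 − 144336·108891
So 108891·(-144336) ≡ 1 (mod 471031), giving 108891⁻¹ ≡ 326695.
x ≡ 108891⁻¹·343517 ≡ 326695·343517 ≡ 266441 (mod 471031).

266441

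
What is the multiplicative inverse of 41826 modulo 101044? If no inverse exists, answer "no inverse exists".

no inverse exists

Compute gcd(41826, 101044):
101044 = 2*41826 + 17392
41826 = 2*17392 + 7042
17392 = 2*7042 + 3308
7042 = 2*3308 + 426
3308 = 7*426 + 326
426 = 1*326 + 100
326 = 3*100 + 26
100 = 3*26 + 22
26 = 1*22 + 4
22 = 5*4 + 2
4 = 2*2 + 0
gcd(41826, 101044) = 2 ≠ 1, so 41826 has no multiplicative inverse modulo 101044.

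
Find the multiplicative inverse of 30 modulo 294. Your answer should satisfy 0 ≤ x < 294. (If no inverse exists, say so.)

no inverse exists

Euclidean algorithm on 294, 30:
294 = 9×30 + 24
30 = 1×24 + 6
24 = 4×6 + 0
The gcd is 6, not 1, hence no inverse exists.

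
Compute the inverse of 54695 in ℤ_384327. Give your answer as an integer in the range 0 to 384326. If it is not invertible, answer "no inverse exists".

Extended Euclidean algorithm:
384327 = 7*54695 + 1462
54695 = 37*1462 + 601
1462 = 2*601 + 260
601 = 2*260 + 81
260 = 3*81 + 17
81 = 4*17 + 13
17 = 1*13 + 4
13 = 3*4 + 1
4 = 4*1 + 0
Since gcd(54695, 384327) = 1, back-substitute to write 1 as a combination:
1 = 13 − 3·4
1 = −3·17 + 4·13
1 = 4·81 − 19·17
1 = −19·260 + 61·81
1 = 61·601 − 141·260
1 = −141·1462 + 343·601
1 = 343·54695 − 12832·1462
1 = −12832·384327 + 90167·54695
So 54695·90167 ≡ 1 (mod 384327).

90167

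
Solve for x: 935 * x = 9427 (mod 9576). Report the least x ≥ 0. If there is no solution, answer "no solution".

5981

First find gcd(935, 9576):
9576 = 10×935 + 226
935 = 4×226 + 31
226 = 7×31 + 9
31 = 3×9 + 4
9 = 2×4 + 1
4 = 4×1 + 0
gcd = 1, so a unique solution mod 9576 exists.
Back-substitute for the Bézout coefficients:
1 = 9 − 2·4
1 = −2·31 + 7·9
1 = 7·226 − 51·31
1 = −51·935 + 211·226
1 = 211·9576 − 2161·935
So 935·(-2161) ≡ 1 (mod 9576), giving 935⁻¹ ≡ 7415.
x ≡ 935⁻¹·9427 ≡ 7415·9427 ≡ 5981 (mod 9576).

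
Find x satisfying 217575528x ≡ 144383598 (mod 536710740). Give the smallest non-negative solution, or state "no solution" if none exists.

gcd(217575528, 536710740):
536710740 = 2×217575528 + 101559684
217575528 = 2×101559684 + 14456160
101559684 = 7×14456160 + 366564
14456160 = 39×366564 + 160164
366564 = 2×160164 + 46236
160164 = 3×46236 + 21456
46236 = 2×21456 + 3324
21456 = 6×3324 + 1512
3324 = 2×1512 + 300
1512 = 5×300 + 12
300 = 25×12 + 0
gcd = 12, but 12 ∤ 144383598, so the congruence has no solution.

no solution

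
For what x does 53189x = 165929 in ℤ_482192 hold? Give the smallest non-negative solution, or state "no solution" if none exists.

273749

First find gcd(53189, 482192):
482192 = 9·53189 + 3491
53189 = 15·3491 + 824
3491 = 4·824 + 195
824 = 4·195 + 44
195 = 4·44 + 19
44 = 2·19 + 6
19 = 3·6 + 1
6 = 6·1 + 0
gcd = 1, so a unique solution mod 482192 exists.
Back-substitute for the Bézout coefficients:
1 = 19 − 3·6
1 = −3·44 + 7·19
1 = 7·195 − 31·44
1 = −31·824 + 131·195
1 = 131·3491 − 555·824
1 = −555·53189 + 8456·3491
1 = 8456·482192 − 76659·53189
So 53189·(-76659) ≡ 1 (mod 482192), giving 53189⁻¹ ≡ 405533.
x ≡ 53189⁻¹·165929 ≡ 405533·165929 ≡ 273749 (mod 482192).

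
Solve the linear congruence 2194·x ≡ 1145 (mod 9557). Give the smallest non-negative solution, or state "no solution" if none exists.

First find gcd(2194, 9557):
9557 = 4*2194 + 781
2194 = 2*781 + 632
781 = 1*632 + 149
632 = 4*149 + 36
149 = 4*36 + 5
36 = 7*5 + 1
5 = 5*1 + 0
gcd = 1, so a unique solution mod 9557 exists.
Back-substitute for the Bézout coefficients:
1 = 36 − 7·5
1 = −7·149 + 29·36
1 = 29·632 − 123·149
1 = −123·781 + 152·632
1 = 152·2194 − 427·781
1 = −427·9557 + 1860·2194
So 2194·(1860) ≡ 1 (mod 9557), giving 2194⁻¹ ≡ 1860.
x ≡ 2194⁻¹·1145 ≡ 1860·1145 ≡ 8046 (mod 9557).

8046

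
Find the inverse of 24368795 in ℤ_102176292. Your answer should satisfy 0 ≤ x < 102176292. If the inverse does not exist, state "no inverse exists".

Apply the Euclidean algorithm to 102176292 and 24368795:
102176292 = 4*24368795 + 4701112
24368795 = 5*4701112 + 863235
4701112 = 5*863235 + 384937
863235 = 2*384937 + 93361
384937 = 4*93361 + 11493
93361 = 8*11493 + 1417
11493 = 8*1417 + 157
1417 = 9*157 + 4
157 = 39*4 + 1
4 = 4*1 + 0
gcd = 1, so the inverse exists. Back-substitute:
1 = 157 − 39·4
1 = −39·1417 + 352·157
1 = 352·11493 − 2855·1417
1 = −2855·93361 + 23192·11493
1 = 23192·384937 − 95623·93361
1 = −95623·863235 + 214438·384937
1 = 214438·4701112 − 1167813·863235
1 = −1167813·24368795 + 6053503·4701112
1 = 6053503·102176292 − 25381825·24368795
Thus 24368795·(-25381825) ≡ 1 (mod 102176292); reducing, -25381825 mod 102176292 = 76794467.

76794467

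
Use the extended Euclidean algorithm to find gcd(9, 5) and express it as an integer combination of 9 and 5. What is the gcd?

1

Repeated division:
9 = 1·5 + 4
5 = 1·4 + 1
4 = 4·1 + 0
gcd(9, 5) = 1.
Back-substituting:
1 = 5 − 4
1 = −9 + 2·5
So 1 = (-1)·9 + (2)·5.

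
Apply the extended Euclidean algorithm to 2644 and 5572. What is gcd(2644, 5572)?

4

Repeated division:
5572 = 2·2644 + 284
2644 = 9·284 + 88
284 = 3·88 + 20
88 = 4·20 + 8
20 = 2·8 + 4
8 = 2·4 + 0
gcd(2644, 5572) = 4.
Express as a combination:
4 = 20 − 2·8
4 = −2·88 + 9·20
4 = 9·284 − 29·88
4 = −29·2644 + 270·284
4 = 270·5572 − 569·2644
So 4 = (270)·5572 + (-569)·2644.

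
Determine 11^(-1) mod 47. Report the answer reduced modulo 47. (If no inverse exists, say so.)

30

Apply the Euclidean algorithm to 47 and 11:
47 = 4·11 + 3
11 = 3·3 + 2
3 = 1·2 + 1
2 = 2·1 + 0
Since gcd(11, 47) = 1, back-substitute to write 1 as a combination:
1 = 3 − 2
1 = −11 + 4·3
1 = 4·47 − 17·11
Hence 11⁻¹ ≡ -17 ≡ 30 (mod 47).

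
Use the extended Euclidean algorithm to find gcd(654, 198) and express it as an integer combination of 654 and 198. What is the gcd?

6

Euclidean algorithm:
654 = 3×198 + 60
198 = 3×60 + 18
60 = 3×18 + 6
18 = 3×6 + 0
gcd(654, 198) = 6.
Back-substituting:
6 = 60 − 3·18
6 = −3·198 + 10·60
6 = 10·654 − 33·198
So 6 = (10)·654 + (-33)·198.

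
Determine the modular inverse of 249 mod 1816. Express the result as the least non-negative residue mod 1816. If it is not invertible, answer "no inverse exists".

1393

Apply the Euclidean algorithm to 1816 and 249:
1816 = 7×249 + 73
249 = 3×73 + 30
73 = 2×30 + 13
30 = 2×13 + 4
13 = 3×4 + 1
4 = 4×1 + 0
The gcd is 1. Working backward:
1 = 13 − 3·4
1 = −3·30 + 7·13
1 = 7·73 − 17·30
1 = −17·249 + 58·73
1 = 58·1816 − 423·249
So 249·(-423) ≡ 1 (mod 1816), and -423 ≡ 1393 (mod 1816).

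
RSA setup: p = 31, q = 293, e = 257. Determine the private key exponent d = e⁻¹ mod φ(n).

φ(n) = (p−1)(q−1) = 30·292 = 8760.
Need d with 257·d ≡ 1 (mod 8760). Apply the extended Euclidean algorithm:
8760 = 34×257 + 22
257 = 11×22 + 15
22 = 1×15 + 7
15 = 2×7 + 1
7 = 7×1 + 0
Back-substitute:
1 = 15 − 2·7
1 = −2·22 + 3·15
1 = 3·257 − 35·22
1 = −35·8760 + 1193·257
So 257·1193 ≡ 1 (mod 8760), hence d = 1193.

1193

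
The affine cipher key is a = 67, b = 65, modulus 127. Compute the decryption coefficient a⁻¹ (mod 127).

91

Extended Euclidean algorithm:
127 = 1×67 + 60
67 = 1×60 + 7
60 = 8×7 + 4
7 = 1×4 + 3
4 = 1×3 + 1
3 = 3×1 + 0
gcd = 1, so the inverse exists. Back-substitute:
1 = 4 − 3
1 = −7 + 2·4
1 = 2·60 − 17·7
1 = −17·67 + 19·60
1 = 19·127 − 36·67
Hence 67⁻¹ ≡ -36 ≡ 91 (mod 127).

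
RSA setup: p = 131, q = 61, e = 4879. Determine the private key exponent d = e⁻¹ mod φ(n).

5119

φ(n) = (p−1)(q−1) = 130·60 = 7800.
Need d with 4879·d ≡ 1 (mod 7800). Apply the extended Euclidean algorithm:
7800 = 1×4879 + 2921
4879 = 1×2921 + 1958
2921 = 1×1958 + 963
1958 = 2×963 + 32
963 = 30×32 + 3
32 = 10×3 + 2
3 = 1×2 + 1
2 = 2×1 + 0
Back-substitute:
1 = 3 − 2
1 = −32 + 11·3
1 = 11·963 − 331·32
1 = −331·1958 + 673·963
1 = 673·2921 − 1004·1958
1 = −1004·4879 + 1677·2921
1 = 1677·7800 − 2681·4879
So 4879·(-2681) ≡ 1 (mod 7800), hence d ≡ -2681 ≡ 5119 (mod 7800).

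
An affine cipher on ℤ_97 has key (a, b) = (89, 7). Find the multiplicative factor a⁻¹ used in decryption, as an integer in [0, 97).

Extended Euclidean algorithm:
97 = 1*89 + 8
89 = 11*8 + 1
8 = 8*1 + 0
Since gcd(89, 97) = 1, back-substitute to write 1 as a combination:
1 = 89 − 11·8
1 = −11·97 + 12·89
So 89·12 ≡ 1 (mod 97).

12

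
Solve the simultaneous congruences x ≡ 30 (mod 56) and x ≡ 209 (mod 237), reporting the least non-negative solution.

6134

Write x = 30 + 56·k. Then 56·k ≡ 209 − 30 ≡ 179 (mod 237).
Need 56⁻¹ mod 237. Extended Euclid on (237, 56):
237 = 4×56 + 13
56 = 4×13 + 4
13 = 3×4 + 1
4 = 4×1 + 0
Back-substitute:
1 = 13 − 3·4
1 = −3·56 + 13·13
1 = 13·237 − 55·56
56⁻¹ ≡ 182 (mod 237), so k ≡ 182·179 ≡ 109 (mod 237).
x = 30 + 56·109 = 6134.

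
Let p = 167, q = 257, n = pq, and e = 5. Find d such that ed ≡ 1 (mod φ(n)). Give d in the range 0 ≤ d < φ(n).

33997

φ(n) = (p−1)(q−1) = 166·256 = 42496.
Need d with 5·d ≡ 1 (mod 42496). Apply the extended Euclidean algorithm:
42496 = 8499·5 + 1
5 = 5·1 + 0
Back-substitute:
1 = 42496 − 8499·5
So 5·(-8499) ≡ 1 (mod 42496), hence d ≡ -8499 ≡ 33997 (mod 42496).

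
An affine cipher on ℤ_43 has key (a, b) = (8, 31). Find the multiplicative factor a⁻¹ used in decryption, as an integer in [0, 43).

27

Apply the Euclidean algorithm to 43 and 8:
43 = 5×8 + 3
8 = 2×3 + 2
3 = 1×2 + 1
2 = 2×1 + 0
gcd = 1, so the inverse exists. Back-substitute:
1 = 3 − 2
1 = −8 + 3·3
1 = 3·43 − 16·8
So 8·(-16) ≡ 1 (mod 43), and -16 ≡ 27 (mod 43).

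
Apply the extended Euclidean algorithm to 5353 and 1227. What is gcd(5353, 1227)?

Euclidean algorithm:
5353 = 4×1227 + 445
1227 = 2×445 + 337
445 = 1×337 + 108
337 = 3×108 + 13
108 = 8×13 + 4
13 = 3×4 + 1
4 = 4×1 + 0
gcd(5353, 1227) = 1.
Working backward:
1 = 13 − 3·4
1 = −3·108 + 25·13
1 = 25·337 − 78·108
1 = −78·445 + 103·337
1 = 103·1227 − 284·445
1 = −284·5353 + 1239·1227
So 1 = (-284)·5353 + (1239)·1227.

1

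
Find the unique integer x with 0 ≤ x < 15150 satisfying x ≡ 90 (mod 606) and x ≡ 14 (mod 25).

Write x = 90 + 606·k. Then 606·k ≡ 14 − 90 ≡ 24 (mod 25).
Need 606⁻¹ mod 25. Extended Euclid on (25, 6):
25 = 4×6 + 1
6 = 6×1 + 0
Back-substitute:
1 = 25 − 4·6
606⁻¹ ≡ 21 (mod 25), so k ≡ 21·24 ≡ 4 (mod 25).
x = 90 + 606·4 = 2514.

2514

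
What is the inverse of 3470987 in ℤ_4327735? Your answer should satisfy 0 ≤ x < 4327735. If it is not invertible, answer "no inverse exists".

Run Euclid on (4327735, 3470987):
4327735 = 1·3470987 + 856748
3470987 = 4·856748 + 43995
856748 = 19·43995 + 20843
43995 = 2·20843 + 2309
20843 = 9·2309 + 62
2309 = 37·62 + 15
62 = 4·15 + 2
15 = 7·2 + 1
2 = 2·1 + 0
gcd = 1, so the inverse exists. Back-substitute:
1 = 15 − 7·2
1 = −7·62 + 29·15
1 = 29·2309 − 1080·62
1 = −1080·20843 + 9749·2309
1 = 9749·43995 − 20578·20843
1 = −20578·856748 + 400731·43995
1 = 400731·3470987 − 1623502·856748
1 = −1623502·4327735 + 2024233·3470987
So 3470987·2024233 ≡ 1 (mod 4327735).

2024233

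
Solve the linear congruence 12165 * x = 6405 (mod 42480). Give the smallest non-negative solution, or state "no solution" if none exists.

1537

First find gcd(12165, 42480):
42480 = 3*12165 + 5985
12165 = 2*5985 + 195
5985 = 30*195 + 135
195 = 1*135 + 60
135 = 2*60 + 15
60 = 4*15 + 0
gcd = 15 and 15 | 6405, so solutions exist. Divide through by 15: 811x ≡ 427 (mod 2832).
Now find 811⁻¹ mod 2832:
2832 = 3·811 + 399
811 = 2·399 + 13
399 = 30·13 + 9
13 = 1·9 + 4
9 = 2·4 + 1
4 = 4·1 + 0
Back-substitute:
1 = 9 − 2·4
1 = −2·13 + 3·9
1 = 3·399 − 92·13
1 = −92·811 + 187·399
1 = 187·2832 − 653·811
So 811·(-653) ≡ 1 (mod 2832), i.e. 811⁻¹ ≡ 2179.
Then x ≡ 2179·427 ≡ 1537 (mod 2832); the smallest non-negative solution is x = 1537.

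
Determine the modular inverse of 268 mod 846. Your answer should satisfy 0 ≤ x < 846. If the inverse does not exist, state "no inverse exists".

no inverse exists

Euclidean algorithm on 846, 268:
846 = 3*268 + 42
268 = 6*42 + 16
42 = 2*16 + 10
16 = 1*10 + 6
10 = 1*6 + 4
6 = 1*4 + 2
4 = 2*2 + 0
gcd(268, 846) = 2 ≠ 1, so 268 has no multiplicative inverse modulo 846.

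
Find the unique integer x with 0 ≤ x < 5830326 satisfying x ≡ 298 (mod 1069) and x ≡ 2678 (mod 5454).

Write x = 298 + 1069·k. Then 1069·k ≡ 2678 − 298 ≡ 2380 (mod 5454).
Need 1069⁻¹ mod 5454. Extended Euclid on (5454, 1069):
5454 = 5*1069 + 109
1069 = 9*109 + 88
109 = 1*88 + 21
88 = 4*21 + 4
21 = 5*4 + 1
4 = 4*1 + 0
Back-substitute:
1 = 21 − 5·4
1 = −5·88 + 21·21
1 = 21·109 − 26·88
1 = −26·1069 + 255·109
1 = 255·5454 − 1301·1069
1069⁻¹ ≡ 4153 (mod 5454), so k ≡ 4153·2380 ≡ 1492 (mod 5454).
x = 298 + 1069·1492 = 1595246.

1595246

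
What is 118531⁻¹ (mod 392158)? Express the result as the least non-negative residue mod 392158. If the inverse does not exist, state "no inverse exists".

54279

Run Euclid on (392158, 118531):
392158 = 3×118531 + 36565
118531 = 3×36565 + 8836
36565 = 4×8836 + 1221
8836 = 7×1221 + 289
1221 = 4×289 + 65
289 = 4×65 + 29
65 = 2×29 + 7
29 = 4×7 + 1
7 = 7×1 + 0
gcd = 1, so the inverse exists. Back-substitute:
1 = 29 − 4·7
1 = −4·65 + 9·29
1 = 9·289 − 40·65
1 = −40·1221 + 169·289
1 = 169·8836 − 1223·1221
1 = −1223·36565 + 5061·8836
1 = 5061·118531 − 16406·36565
1 = −16406·392158 + 54279·118531
So 118531·54279 ≡ 1 (mod 392158).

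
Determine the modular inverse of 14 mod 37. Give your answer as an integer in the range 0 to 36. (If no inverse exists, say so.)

8

gcd(37, 14) by repeated division:
37 = 2·14 + 9
14 = 1·9 + 5
9 = 1·5 + 4
5 = 1·4 + 1
4 = 4·1 + 0
The gcd is 1. Working backward:
1 = 5 − 4
1 = −9 + 2·5
1 = 2·14 − 3·9
1 = −3·37 + 8·14
So 14·8 ≡ 1 (mod 37).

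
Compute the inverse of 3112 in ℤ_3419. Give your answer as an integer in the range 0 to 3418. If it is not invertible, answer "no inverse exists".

Run Euclid on (3419, 3112):
3419 = 1×3112 + 307
3112 = 10×307 + 42
307 = 7×42 + 13
42 = 3×13 + 3
13 = 4×3 + 1
3 = 3×1 + 0
The gcd is 1. Working backward:
1 = 13 − 4·3
1 = −4·42 + 13·13
1 = 13·307 − 95·42
1 = −95·3112 + 963·307
1 = 963·3419 − 1058·3112
Thus 3112·(-1058) ≡ 1 (mod 3419); reducing, -1058 mod 3419 = 2361.

2361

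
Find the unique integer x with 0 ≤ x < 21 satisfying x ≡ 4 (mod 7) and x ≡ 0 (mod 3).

Write x = 4 + 7·k. Then 7·k ≡ 0 − 4 ≡ 2 (mod 3).
Need 7⁻¹ mod 3. Extended Euclid on (3, 1):
3 = 3×1 + 0
7⁻¹ ≡ 1 (mod 3), so k ≡ 1·2 ≡ 2 (mod 3).
x = 4 + 7·2 = 18.

18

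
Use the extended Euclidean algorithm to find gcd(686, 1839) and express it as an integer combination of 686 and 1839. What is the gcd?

1

Euclidean algorithm:
1839 = 2×686 + 467
686 = 1×467 + 219
467 = 2×219 + 29
219 = 7×29 + 16
29 = 1×16 + 13
16 = 1×13 + 3
13 = 4×3 + 1
3 = 3×1 + 0
gcd(686, 1839) = 1.
Back-substituting:
1 = 13 − 4·3
1 = −4·16 + 5·13
1 = 5·29 − 9·16
1 = −9·219 + 68·29
1 = 68·467 − 145·219
1 = −145·686 + 213·467
1 = 213·1839 − 571·686
So 1 = (213)·1839 + (-571)·686.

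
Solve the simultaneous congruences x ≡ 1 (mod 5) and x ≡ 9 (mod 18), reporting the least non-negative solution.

81

Write x = 1 + 5·k. Then 5·k ≡ 9 − 1 ≡ 8 (mod 18).
Need 5⁻¹ mod 18. Extended Euclid on (18, 5):
18 = 3×5 + 3
5 = 1×3 + 2
3 = 1×2 + 1
2 = 2×1 + 0
Back-substitute:
1 = 3 − 2
1 = −5 + 2·3
1 = 2·18 − 7·5
5⁻¹ ≡ 11 (mod 18), so k ≡ 11·8 ≡ 16 (mod 18).
x = 1 + 5·16 = 81.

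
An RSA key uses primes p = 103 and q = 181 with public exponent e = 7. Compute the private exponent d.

φ(n) = (p−1)(q−1) = 102·180 = 18360.
Need d with 7·d ≡ 1 (mod 18360). Apply the extended Euclidean algorithm:
18360 = 2622·7 + 6
7 = 1·6 + 1
6 = 6·1 + 0
Back-substitute:
1 = 7 − 6
1 = −18360 + 2623·7
So 7·2623 ≡ 1 (mod 18360), hence d = 2623.

2623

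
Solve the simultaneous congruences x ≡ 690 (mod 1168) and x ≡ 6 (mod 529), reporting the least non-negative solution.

251810

Write x = 690 + 1168·k. Then 1168·k ≡ 6 − 690 ≡ 374 (mod 529).
Need 1168⁻¹ mod 529. Extended Euclid on (529, 110):
529 = 4*110 + 89
110 = 1*89 + 21
89 = 4*21 + 5
21 = 4*5 + 1
5 = 5*1 + 0
Back-substitute:
1 = 21 − 4·5
1 = −4·89 + 17·21
1 = 17·110 − 21·89
1 = −21·529 + 101·110
1168⁻¹ ≡ 101 (mod 529), so k ≡ 101·374 ≡ 215 (mod 529).
x = 690 + 1168·215 = 251810.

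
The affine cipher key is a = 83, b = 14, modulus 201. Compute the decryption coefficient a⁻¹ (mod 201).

Apply the Euclidean algorithm to 201 and 83:
201 = 2*83 + 35
83 = 2*35 + 13
35 = 2*13 + 9
13 = 1*9 + 4
9 = 2*4 + 1
4 = 4*1 + 0
The gcd is 1. Working backward:
1 = 9 − 2·4
1 = −2·13 + 3·9
1 = 3·35 − 8·13
1 = −8·83 + 19·35
1 = 19·201 − 46·83
Hence 83⁻¹ ≡ -46 ≡ 155 (mod 201).

155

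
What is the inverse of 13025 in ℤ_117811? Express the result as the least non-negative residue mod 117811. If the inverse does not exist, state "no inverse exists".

28347

Apply the Euclidean algorithm to 117811 and 13025:
117811 = 9*13025 + 586
13025 = 22*586 + 133
586 = 4*133 + 54
133 = 2*54 + 25
54 = 2*25 + 4
25 = 6*4 + 1
4 = 4*1 + 0
Since gcd(13025, 117811) = 1, back-substitute to write 1 as a combination:
1 = 25 − 6·4
1 = −6·54 + 13·25
1 = 13·133 − 32·54
1 = −32·586 + 141·133
1 = 141·13025 − 3134·586
1 = −3134·117811 + 28347·13025
So 13025·28347 ≡ 1 (mod 117811).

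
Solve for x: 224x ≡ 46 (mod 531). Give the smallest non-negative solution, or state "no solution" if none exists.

242

First find gcd(224, 531):
531 = 2·224 + 83
224 = 2·83 + 58
83 = 1·58 + 25
58 = 2·25 + 8
25 = 3·8 + 1
8 = 8·1 + 0
gcd = 1, so a unique solution mod 531 exists.
Back-substitute for the Bézout coefficients:
1 = 25 − 3·8
1 = −3·58 + 7·25
1 = 7·83 − 10·58
1 = −10·224 + 27·83
1 = 27·531 − 64·224
So 224·(-64) ≡ 1 (mod 531), giving 224⁻¹ ≡ 467.
x ≡ 224⁻¹·46 ≡ 467·46 ≡ 242 (mod 531).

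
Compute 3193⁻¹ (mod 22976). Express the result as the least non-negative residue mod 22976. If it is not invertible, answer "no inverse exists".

gcd(22976, 3193) by repeated division:
22976 = 7×3193 + 625
3193 = 5×625 + 68
625 = 9×68 + 13
68 = 5×13 + 3
13 = 4×3 + 1
3 = 3×1 + 0
Since gcd(3193, 22976) = 1, back-substitute to write 1 as a combination:
1 = 13 − 4·3
1 = −4·68 + 21·13
1 = 21·625 − 193·68
1 = −193·3193 + 986·625
1 = 986·22976 − 7095·3193
So 3193·(-7095) ≡ 1 (mod 22976), and -7095 ≡ 15881 (mod 22976).

15881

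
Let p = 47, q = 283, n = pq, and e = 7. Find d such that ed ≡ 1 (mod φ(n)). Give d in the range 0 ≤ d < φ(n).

11119

φ(n) = (p−1)(q−1) = 46·282 = 12972.
Need d with 7·d ≡ 1 (mod 12972). Apply the extended Euclidean algorithm:
12972 = 1853*7 + 1
7 = 7*1 + 0
Back-substitute:
1 = 12972 − 1853·7
So 7·(-1853) ≡ 1 (mod 12972), hence d ≡ -1853 ≡ 11119 (mod 12972).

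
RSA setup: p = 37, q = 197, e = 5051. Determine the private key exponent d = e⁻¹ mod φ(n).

2291

φ(n) = (p−1)(q−1) = 36·196 = 7056.
Need d with 5051·d ≡ 1 (mod 7056). Apply the extended Euclidean algorithm:
7056 = 1·5051 + 2005
5051 = 2·2005 + 1041
2005 = 1·1041 + 964
1041 = 1·964 + 77
964 = 12·77 + 40
77 = 1·40 + 37
40 = 1·37 + 3
37 = 12·3 + 1
3 = 3·1 + 0
Back-substitute:
1 = 37 − 12·3
1 = −12·40 + 13·37
1 = 13·77 − 25·40
1 = −25·964 + 313·77
1 = 313·1041 − 338·964
1 = −338·2005 + 651·1041
1 = 651·5051 − 1640·2005
1 = −1640·7056 + 2291·5051
So 5051·2291 ≡ 1 (mod 7056), hence d = 2291.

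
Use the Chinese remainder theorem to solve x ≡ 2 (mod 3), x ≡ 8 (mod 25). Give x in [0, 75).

Write x = 2 + 3·k. Then 3·k ≡ 8 − 2 ≡ 6 (mod 25).
Need 3⁻¹ mod 25. Extended Euclid on (25, 3):
25 = 8*3 + 1
3 = 3*1 + 0
Back-substitute:
1 = 25 − 8·3
3⁻¹ ≡ 17 (mod 25), so k ≡ 17·6 ≡ 2 (mod 25).
x = 2 + 3·2 = 8.

8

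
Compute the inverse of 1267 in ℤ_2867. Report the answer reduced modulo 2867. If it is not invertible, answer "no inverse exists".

2514

Extended Euclidean algorithm:
2867 = 2×1267 + 333
1267 = 3×333 + 268
333 = 1×268 + 65
268 = 4×65 + 8
65 = 8×8 + 1
8 = 8×1 + 0
Since gcd(1267, 2867) = 1, back-substitute to write 1 as a combination:
1 = 65 − 8·8
1 = −8·268 + 33·65
1 = 33·333 − 41·268
1 = −41·1267 + 156·333
1 = 156·2867 − 353·1267
Thus 1267·(-353) ≡ 1 (mod 2867); reducing, -353 mod 2867 = 2514.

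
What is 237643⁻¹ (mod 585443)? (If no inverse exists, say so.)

70541

Run Euclid on (585443, 237643):
585443 = 2*237643 + 110157
237643 = 2*110157 + 17329
110157 = 6*17329 + 6183
17329 = 2*6183 + 4963
6183 = 1*4963 + 1220
4963 = 4*1220 + 83
1220 = 14*83 + 58
83 = 1*58 + 25
58 = 2*25 + 8
25 = 3*8 + 1
8 = 8*1 + 0
Since gcd(237643, 585443) = 1, back-substitute to write 1 as a combination:
1 = 25 − 3·8
1 = −3·58 + 7·25
1 = 7·83 − 10·58
1 = −10·1220 + 147·83
1 = 147·4963 − 598·1220
1 = −598·6183 + 745·4963
1 = 745·17329 − 2088·6183
1 = −2088·110157 + 13273·17329
1 = 13273·237643 − 28634·110157
1 = −28634·585443 + 70541·237643
So 237643·70541 ≡ 1 (mod 585443).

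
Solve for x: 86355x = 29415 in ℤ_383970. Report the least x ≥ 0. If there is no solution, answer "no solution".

First find gcd(86355, 383970):
383970 = 4·86355 + 38550
86355 = 2·38550 + 9255
38550 = 4·9255 + 1530
9255 = 6·1530 + 75
1530 = 20·75 + 30
75 = 2·30 + 15
30 = 2·15 + 0
gcd = 15 and 15 | 29415, so solutions exist. Divide through by 15: 5757x ≡ 1961 (mod 25598).
Now find 5757⁻¹ mod 25598:
25598 = 4×5757 + 2570
5757 = 2×2570 + 617
2570 = 4×617 + 102
617 = 6×102 + 5
102 = 20×5 + 2
5 = 2×2 + 1
2 = 2×1 + 0
Back-substitute:
1 = 5 − 2·2
1 = −2·102 + 41·5
1 = 41·617 − 248·102
1 = −248·2570 + 1033·617
1 = 1033·5757 − 2314·2570
1 = −2314·25598 + 10289·5757
So 5757⁻¹ ≡ 10289 (mod 25598).
Then x ≡ 10289·1961 ≡ 5505 (mod 25598); the smallest non-negative solution is x = 5505.

5505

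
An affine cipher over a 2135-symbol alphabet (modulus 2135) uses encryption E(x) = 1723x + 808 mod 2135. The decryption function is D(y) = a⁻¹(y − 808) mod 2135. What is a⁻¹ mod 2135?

57

Apply the Euclidean algorithm to 2135 and 1723:
2135 = 1×1723 + 412
1723 = 4×412 + 75
412 = 5×75 + 37
75 = 2×37 + 1
37 = 37×1 + 0
Since gcd(1723, 2135) = 1, back-substitute to write 1 as a combination:
1 = 75 − 2·37
1 = −2·412 + 11·75
1 = 11·1723 − 46·412
1 = −46·2135 + 57·1723
So 1723·57 ≡ 1 (mod 2135).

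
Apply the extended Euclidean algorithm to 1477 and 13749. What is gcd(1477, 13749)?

1

Repeated division:
13749 = 9*1477 + 456
1477 = 3*456 + 109
456 = 4*109 + 20
109 = 5*20 + 9
20 = 2*9 + 2
9 = 4*2 + 1
2 = 2*1 + 0
gcd(1477, 13749) = 1.
Express as a combination:
1 = 9 − 4·2
1 = −4·20 + 9·9
1 = 9·109 − 49·20
1 = −49·456 + 205·109
1 = 205·1477 − 664·456
1 = −664·13749 + 6181·1477
So 1 = (-664)·13749 + (6181)·1477.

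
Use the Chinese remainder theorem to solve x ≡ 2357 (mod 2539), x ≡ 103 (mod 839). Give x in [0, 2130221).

1485133

Write x = 2357 + 2539·k. Then 2539·k ≡ 103 − 2357 ≡ 263 (mod 839).
Need 2539⁻¹ mod 839. Extended Euclid on (839, 22):
839 = 38·22 + 3
22 = 7·3 + 1
3 = 3·1 + 0
Back-substitute:
1 = 22 − 7·3
1 = −7·839 + 267·22
2539⁻¹ ≡ 267 (mod 839), so k ≡ 267·263 ≡ 584 (mod 839).
x = 2357 + 2539·584 = 1485133.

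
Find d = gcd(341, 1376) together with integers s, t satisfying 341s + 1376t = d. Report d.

1

Euclidean algorithm:
1376 = 4×341 + 12
341 = 28×12 + 5
12 = 2×5 + 2
5 = 2×2 + 1
2 = 2×1 + 0
gcd(341, 1376) = 1.
Back-substituting:
1 = 5 − 2·2
1 = −2·12 + 5·5
1 = 5·341 − 142·12
1 = −142·1376 + 573·341
So 1 = (-142)·1376 + (573)·341.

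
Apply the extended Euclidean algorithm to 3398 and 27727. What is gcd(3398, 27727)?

Euclidean algorithm:
27727 = 8*3398 + 543
3398 = 6*543 + 140
543 = 3*140 + 123
140 = 1*123 + 17
123 = 7*17 + 4
17 = 4*4 + 1
4 = 4*1 + 0
gcd(3398, 27727) = 1.
Express as a combination:
1 = 17 − 4·4
1 = −4·123 + 29·17
1 = 29·140 − 33·123
1 = −33·543 + 128·140
1 = 128·3398 − 801·543
1 = −801·27727 + 6536·3398
So 1 = (-801)·27727 + (6536)·3398.

1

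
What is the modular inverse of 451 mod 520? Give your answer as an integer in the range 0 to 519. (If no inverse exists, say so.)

211

Apply the Euclidean algorithm to 520 and 451:
520 = 1·451 + 69
451 = 6·69 + 37
69 = 1·37 + 32
37 = 1·32 + 5
32 = 6·5 + 2
5 = 2·2 + 1
2 = 2·1 + 0
gcd = 1, so the inverse exists. Back-substitute:
1 = 5 − 2·2
1 = −2·32 + 13·5
1 = 13·37 − 15·32
1 = −15·69 + 28·37
1 = 28·451 − 183·69
1 = −183·520 + 211·451
So 451·211 ≡ 1 (mod 520).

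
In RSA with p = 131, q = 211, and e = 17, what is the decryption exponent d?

14453

φ(n) = (p−1)(q−1) = 130·210 = 27300.
Need d with 17·d ≡ 1 (mod 27300). Apply the extended Euclidean algorithm:
27300 = 1605·17 + 15
17 = 1·15 + 2
15 = 7·2 + 1
2 = 2·1 + 0
Back-substitute:
1 = 15 − 7·2
1 = −7·17 + 8·15
1 = 8·27300 − 12847·17
So 17·(-12847) ≡ 1 (mod 27300), hence d ≡ -12847 ≡ 14453 (mod 27300).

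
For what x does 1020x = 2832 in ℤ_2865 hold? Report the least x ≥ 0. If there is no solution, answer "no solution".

gcd(1020, 2865):
2865 = 2·1020 + 825
1020 = 1·825 + 195
825 = 4·195 + 45
195 = 4·45 + 15
45 = 3·15 + 0
gcd = 15, but 15 ∤ 2832, so the congruence has no solution.

no solution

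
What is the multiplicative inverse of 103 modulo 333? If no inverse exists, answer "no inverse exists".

gcd(333, 103) by repeated division:
333 = 3·103 + 24
103 = 4·24 + 7
24 = 3·7 + 3
7 = 2·3 + 1
3 = 3·1 + 0
Since gcd(103, 333) = 1, back-substitute to write 1 as a combination:
1 = 7 − 2·3
1 = −2·24 + 7·7
1 = 7·103 − 30·24
1 = −30·333 + 97·103
So 103·97 ≡ 1 (mod 333).

97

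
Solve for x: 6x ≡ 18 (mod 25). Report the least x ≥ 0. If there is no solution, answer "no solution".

First find gcd(6, 25):
25 = 4·6 + 1
6 = 6·1 + 0
gcd = 1, so a unique solution mod 25 exists.
Back-substitute for the Bézout coefficients:
1 = 25 − 4·6
So 6·(-4) ≡ 1 (mod 25), giving 6⁻¹ ≡ 21.
x ≡ 6⁻¹·18 ≡ 21·18 ≡ 3 (mod 25).

3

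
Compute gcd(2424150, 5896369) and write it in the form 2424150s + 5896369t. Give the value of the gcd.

Repeated division:
5896369 = 2*2424150 + 1048069
2424150 = 2*1048069 + 328012
1048069 = 3*328012 + 64033
328012 = 5*64033 + 7847
64033 = 8*7847 + 1257
7847 = 6*1257 + 305
1257 = 4*305 + 37
305 = 8*37 + 9
37 = 4*9 + 1
9 = 9*1 + 0
gcd(2424150, 5896369) = 1.
Working backward:
1 = 37 − 4·9
1 = −4·305 + 33·37
1 = 33·1257 − 136·305
1 = −136·7847 + 849·1257
1 = 849·64033 − 6928·7847
1 = −6928·328012 + 35489·64033
1 = 35489·1048069 − 113395·328012
1 = −113395·2424150 + 262279·1048069
1 = 262279·5896369 − 637953·2424150
So 1 = (262279)·5896369 + (-637953)·2424150.

1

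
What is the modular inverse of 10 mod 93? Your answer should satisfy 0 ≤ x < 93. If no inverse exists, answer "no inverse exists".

28

gcd(93, 10) by repeated division:
93 = 9*10 + 3
10 = 3*3 + 1
3 = 3*1 + 0
gcd = 1, so the inverse exists. Back-substitute:
1 = 10 − 3·3
1 = −3·93 + 28·10
So 10·28 ≡ 1 (mod 93).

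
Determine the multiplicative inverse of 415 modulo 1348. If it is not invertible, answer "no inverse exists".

Extended Euclidean algorithm:
1348 = 3*415 + 103
415 = 4*103 + 3
103 = 34*3 + 1
3 = 3*1 + 0
gcd = 1, so the inverse exists. Back-substitute:
1 = 103 − 34·3
1 = −34·415 + 137·103
1 = 137·1348 − 445·415
Thus 415·(-445) ≡ 1 (mod 1348); reducing, -445 mod 1348 = 903.

903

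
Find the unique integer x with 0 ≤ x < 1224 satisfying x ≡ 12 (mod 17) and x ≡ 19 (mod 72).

811

Write x = 12 + 17·k. Then 17·k ≡ 19 − 12 ≡ 7 (mod 72).
Need 17⁻¹ mod 72. Extended Euclid on (72, 17):
72 = 4·17 + 4
17 = 4·4 + 1
4 = 4·1 + 0
Back-substitute:
1 = 17 − 4·4
1 = −4·72 + 17·17
17⁻¹ ≡ 17 (mod 72), so k ≡ 17·7 ≡ 47 (mod 72).
x = 12 + 17·47 = 811.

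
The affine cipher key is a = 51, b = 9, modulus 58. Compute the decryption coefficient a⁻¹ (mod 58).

Extended Euclidean algorithm:
58 = 1*51 + 7
51 = 7*7 + 2
7 = 3*2 + 1
2 = 2*1 + 0
Since gcd(51, 58) = 1, back-substitute to write 1 as a combination:
1 = 7 − 3·2
1 = −3·51 + 22·7
1 = 22·58 − 25·51
So 51·(-25) ≡ 1 (mod 58), and -25 ≡ 33 (mod 58).

33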